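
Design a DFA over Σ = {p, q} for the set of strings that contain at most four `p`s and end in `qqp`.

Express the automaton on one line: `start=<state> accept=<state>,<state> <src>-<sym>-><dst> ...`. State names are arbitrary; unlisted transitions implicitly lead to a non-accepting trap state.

start=A accept=J,N,R,U A-p->B A-q->C B-p->D B-q->E C-p->B C-q->F D-p->G D-q->H E-p->D E-q->I F-p->J F-q->F G-p->K G-q->L H-p->G H-q->M I-p->N I-q->I J-p->D J-q->E K-p->O K-q->P L-p->K L-q->Q M-p->R M-q->M N-p->G N-q->H O-p->O O-q->S P-p->O P-q->T Q-p->U Q-q->Q R-p->K R-q->L S-p->O S-q->V T-p->W T-q->T U-p->O U-q->P V-p->W V-q->V W-p->O W-q->S

Build one automaton per condition and run them in lockstep. One (6 states) tracks the count of `p`s, saturating at 5; the other (4 states) tracks how much of the suffix `qqp` has currently been matched. Each combined state is a pair, one component from each; accept when both components accept.
       p  q 
>  A   B  C 
   B   D  E 
   C   B  F 
   D   G  H 
   E   D  I 
   F   J  F 
   G   K  L 
   H   G  M 
   I   N  I 
 * J   D  E 
   K   O  P 
   L   K  Q 
   M   R  M 
 * N   G  H 
   O   O  S 
   P   O  T 
   Q   U  Q 
 * R   K  L 
   S   O  V 
   T   W  T 
 * U   O  P 
   V   W  V 
   W   O  S 
(> = start, * = accepting)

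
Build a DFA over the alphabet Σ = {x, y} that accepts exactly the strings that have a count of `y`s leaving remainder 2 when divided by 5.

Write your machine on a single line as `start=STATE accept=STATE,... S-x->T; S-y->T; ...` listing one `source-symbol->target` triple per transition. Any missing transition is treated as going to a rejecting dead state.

start=q0; accept=q2; q0-x->q0; q0-y->q1; q1-x->q1; q1-y->q2; q2-x->q2; q2-y->q3; q3-x->q3; q3-y->q4; q4-x->q4; q4-y->q0

The only thing that matters is how many `y`s have appeared, reduced mod 5. Use one state per residue: q0 for 0, …, q4 for 4. Reading `y` moves to the next residue; anything else stays put. q2 is accepting.
With 5 states:
        x   y  
>  q0   q0  q1 
   q1   q1  q2 
 * q2   q2  q3 
   q3   q3  q4 
   q4   q4  q0 
(> = start, * = accepting)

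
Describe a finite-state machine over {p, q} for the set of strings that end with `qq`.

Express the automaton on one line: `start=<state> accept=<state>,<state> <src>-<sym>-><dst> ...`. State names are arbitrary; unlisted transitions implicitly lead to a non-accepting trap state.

start=S0 accept=S2 S0-p->S0 S0-q->S1 S1-p->S0 S1-q->S2 S2-p->S0 S2-q->S2

Let each state record the length of the longest suffix of the input read so far that is also a prefix of `qq`. S1 means the last symbol is `q`; S2 means the last 2 symbols are `qq`. Accept only at S2, where the string currently ends in `qq`.
A 3-state machine:
        p   q  
>  S0   S0  S1 
   S1   S0  S2 
 * S2   S0  S2 
(> = start, * = accepting)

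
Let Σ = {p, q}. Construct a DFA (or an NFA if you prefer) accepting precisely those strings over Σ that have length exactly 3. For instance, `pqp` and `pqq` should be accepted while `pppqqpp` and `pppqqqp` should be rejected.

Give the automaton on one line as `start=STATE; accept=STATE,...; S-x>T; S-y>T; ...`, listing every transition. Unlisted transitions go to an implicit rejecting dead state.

We only need to distinguish lengths 0, 1, …, 3, and '>3'. Chain s0 → s1 → s2 → s3 → s4 on every symbol, with s4 looping. Accepting states: {s3}.
With 5 states:
        p   q  
>  s0   s1  s1 
   s1   s2  s2 
   s2   s3  s3 
 * s3   s4  s4 
   s4   s4  s4 
(> = start, * = accepting)

start=s0; accept=s3; s0-p>s1; s0-q>s1; s1-p>s2; s1-q>s2; s2-p>s3; s2-q>s3; s3-p>s4; s3-q>s4; s4-p>s4; s4-q>s4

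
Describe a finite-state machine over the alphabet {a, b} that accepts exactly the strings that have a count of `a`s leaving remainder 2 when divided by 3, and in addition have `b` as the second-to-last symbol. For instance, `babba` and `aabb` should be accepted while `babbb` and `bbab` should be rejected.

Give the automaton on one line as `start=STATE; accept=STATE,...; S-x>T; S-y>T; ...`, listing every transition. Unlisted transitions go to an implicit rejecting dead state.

start=s0; accept=s9,s14; s0-a>s1; s0-b>s2; s1-a>s3; s1-b>s4; s2-a>s5; s2-b>s6; s3-a>s7; s3-b>s8; s4-a>s9; s4-b>s10; s5-a>s3; s5-b>s4; s6-a>s5; s6-b>s6; s7-a>s11; s7-b>s12; s8-a>s13; s8-b>s14; s9-a>s7; s9-b>s8; s10-a>s9; s10-b>s10; s11-a>s3; s11-b>s4; s12-a>s5; s12-b>s6; s13-a>s11; s13-b>s12; s14-a>s13; s14-b>s14

Build one automaton per condition and run them in lockstep. The first has 3 states tracking the count of `a`s modulo 3; the second has 7 states tracking the last 2 symbols read. A product state is a pair (one from each), accepting exactly when both do.
With 15 states:
          a    b  
>  s0     s1   s2 
   s1     s3   s4 
   s2     s5   s6 
   s3     s7   s8 
   s4     s9  s10 
   s5     s3   s4 
   s6     s5   s6 
   s7    s11  s12 
   s8    s13  s14 
 * s9     s7   s8 
   s10    s9  s10 
   s11    s3   s4 
   s12    s5   s6 
   s13   s11  s12 
 * s14   s13  s14 
(> = start, * = accepting)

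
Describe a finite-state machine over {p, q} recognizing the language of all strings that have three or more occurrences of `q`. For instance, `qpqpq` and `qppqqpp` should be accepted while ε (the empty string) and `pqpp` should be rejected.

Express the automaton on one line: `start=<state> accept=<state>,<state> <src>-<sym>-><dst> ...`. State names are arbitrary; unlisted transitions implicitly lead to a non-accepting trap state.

start=s0 accept=s3,s4 s0-p->s0 s0-q->s1 s1-p->s1 s1-q->s2 s2-p->s2 s2-q->s3 s3-p->s3 s3-q->s4 s4-p->s4 s4-q->s4

Only the number of `q`s matters, and only up to 4. Make a chain s0 → s1 → s2 → s3 → s4 advanced by each `q` (with s4 absorbing); every other symbol self-loops. The accepting set is {s3, s4}.
A 5-state machine:
        p   q  
>  s0   s0  s1 
   s1   s1  s2 
   s2   s2  s3 
 * s3   s3  s4 
 * s4   s4  s4 
(> = start, * = accepting)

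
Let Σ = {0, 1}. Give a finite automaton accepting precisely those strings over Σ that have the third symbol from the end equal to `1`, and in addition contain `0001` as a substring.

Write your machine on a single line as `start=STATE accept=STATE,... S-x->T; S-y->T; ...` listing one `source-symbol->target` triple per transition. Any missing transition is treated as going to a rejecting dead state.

start=S0; accept=S7,S8,S9,S10; S0-0->S1; S0-1->S0; S1-0->S2; S1-1->S0; S2-0->S3; S2-1->S0; S3-0->S3; S3-1->S4; S4-0->S5; S4-1->S6; S5-0->S7; S5-1->S8; S6-0->S9; S6-1->S10; S7-0->S3; S7-1->S4; S8-0->S5; S8-1->S6; S9-0->S7; S9-1->S8; S10-0->S9; S10-1->S10

Handle the two conditions separately and then intersect. The first has 15 states tracking the last 3 symbols read; the second has 5 states tracking whether and how much of `0001` has been seen. A product state is a pair (one from each), accepting exactly when both do. After merging equivalent states the machine shrinks.
11 states suffice.
          0    1  
>  S0     S1   S0 
   S1     S2   S0 
   S2     S3   S0 
   S3     S3   S4 
   S4     S5   S6 
   S5     S7   S8 
   S6     S9  S10 
 * S7     S3   S4 
 * S8     S5   S6 
 * S9     S7   S8 
 * S10    S9  S10 
(> = start, * = accepting)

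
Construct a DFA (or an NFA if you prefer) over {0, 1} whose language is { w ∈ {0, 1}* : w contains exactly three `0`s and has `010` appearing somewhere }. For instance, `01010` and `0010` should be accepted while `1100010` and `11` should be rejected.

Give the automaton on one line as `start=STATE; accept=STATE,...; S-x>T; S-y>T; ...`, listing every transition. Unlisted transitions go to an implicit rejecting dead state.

Run two small machines in parallel and take their product. One (5 states) tracks the count of `0`s, saturating at 4; the other (4 states) tracks whether and how much of `010` has been seen. Each combined state is a pair, one component from each; accept when both components accept.
With 16 states:
          0    1  
>  S0     S1   S0 
   S1     S2   S3 
   S2     S4   S5 
   S3     S6   S7 
   S4     S8   S9 
   S5    S10  S11 
   S6    S10   S6 
   S7     S2   S7 
   S8     S8  S12 
   S9    S13  S14 
 * S10   S13  S10 
   S11    S4  S11 
   S12   S13  S15 
   S13   S13  S13 
   S14    S8  S14 
   S15    S8  S15 
(> = start, * = accepting)

start=S0; accept=S10; S0-0>S1; S0-1>S0; S1-0>S2; S1-1>S3; S2-0>S4; S2-1>S5; S3-0>S6; S3-1>S7; S4-0>S8; S4-1>S9; S5-0>S10; S5-1>S11; S6-0>S10; S6-1>S6; S7-0>S2; S7-1>S7; S8-0>S8; S8-1>S12; S9-0>S13; S9-1>S14; S10-0>S13; S10-1>S10; S11-0>S4; S11-1>S11; S12-0>S13; S12-1>S15; S13-0>S13; S13-1>S13; S14-0>S8; S14-1>S14; S15-0>S8; S15-1>S15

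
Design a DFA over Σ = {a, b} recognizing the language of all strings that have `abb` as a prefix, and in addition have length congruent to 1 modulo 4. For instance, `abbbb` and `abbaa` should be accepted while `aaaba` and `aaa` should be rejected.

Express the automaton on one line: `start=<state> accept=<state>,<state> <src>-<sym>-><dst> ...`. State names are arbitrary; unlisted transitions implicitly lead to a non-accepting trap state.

Handle the two conditions separately and then intersect. One (5 states) tracks whether the input so far still matches the prefix `abb`; the other (4 states) tracks the input length modulo 4. Each combined state is a pair, one component from each; accept when both components accept.
          a    b  
>  q0     q1   q2 
   q1     q3   q4 
   q2     q3   q3 
   q3     q5   q5 
   q4     q5   q6 
   q5     q7   q7 
   q6     q8   q8 
   q7     q2   q2 
   q8     q9   q9 
 * q9    q10  q10 
   q10    q6   q6 
(> = start, * = accepting)

start=q0 accept=q9 q0-a->q1 q0-b->q2 q1-a->q3 q1-b->q4 q2-a->q3 q2-b->q3 q3-a->q5 q3-b->q5 q4-a->q5 q4-b->q6 q5-a->q7 q5-b->q7 q6-a->q8 q6-b->q8 q7-a->q2 q7-b->q2 q8-a->q9 q8-b->q9 q9-a->q10 q9-b->q10 q10-a->q6 q10-b->q6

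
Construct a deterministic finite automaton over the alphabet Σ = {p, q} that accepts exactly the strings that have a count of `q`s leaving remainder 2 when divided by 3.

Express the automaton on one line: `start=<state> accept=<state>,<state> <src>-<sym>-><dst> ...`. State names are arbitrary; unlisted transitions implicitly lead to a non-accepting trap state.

Keep the running count of `q`s modulo 3: each `q` advances along the cycle s0 → s1 → s2 → s0 while other symbols loop. Accept at s2.
        p   q  
>  s0   s0  s1 
   s1   s1  s2 
 * s2   s2  s0 
(> = start, * = accepting)

start=s0 accept=s2 s0-p->s0 s0-q->s1 s1-p->s1 s1-q->s2 s2-p->s2 s2-q->s0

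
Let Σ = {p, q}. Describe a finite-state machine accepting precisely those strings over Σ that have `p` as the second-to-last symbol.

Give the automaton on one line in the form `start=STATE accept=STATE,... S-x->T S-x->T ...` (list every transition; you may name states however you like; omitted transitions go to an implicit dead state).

Because acceptance depends on a position counted from the end, the machine has to buffer the most recent 2 symbols. Make each state the string of the last up-to-2 symbols read; on input `x` shift the window left and append `x`. Accept when the buffered window has length 2 and begins with `p`.
7 states suffice.
       p  q 
>  A   B  C 
   B   D  E 
   C   F  G 
 * D   D  E 
 * E   F  G 
   F   D  E 
   G   F  G 
(> = start, * = accepting)

start=A accept=D,E A-p->B A-q->C B-p->D B-q->E C-p->F C-q->G D-p->D D-q->E E-p->F E-q->G F-p->D F-q->E G-p->F G-q->G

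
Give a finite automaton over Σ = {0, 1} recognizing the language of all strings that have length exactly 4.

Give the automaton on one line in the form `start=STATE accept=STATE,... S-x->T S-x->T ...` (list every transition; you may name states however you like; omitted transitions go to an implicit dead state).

Count input length up to 5: every symbol moves from s0 toward s5, which means 'more than 4' and absorbs. Accept from {s4}.
A 6-state machine:
        0   1  
>  s0   s1  s1 
   s1   s2  s2 
   s2   s3  s3 
   s3   s4  s4 
 * s4   s5  s5 
   s5   s5  s5 
(> = start, * = accepting)

start=s0 accept=s4 s0-0->s1 s0-1->s1 s1-0->s2 s1-1->s2 s2-0->s3 s2-1->s3 s3-0->s4 s3-1->s4 s4-0->s5 s4-1->s5 s5-0->s5 s5-1->s5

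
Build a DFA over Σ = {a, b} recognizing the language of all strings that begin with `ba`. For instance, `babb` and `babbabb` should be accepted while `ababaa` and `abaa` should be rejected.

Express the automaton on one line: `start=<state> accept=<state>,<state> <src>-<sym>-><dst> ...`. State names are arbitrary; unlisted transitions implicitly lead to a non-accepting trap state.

Check the first 2 symbols one by one: q0 through q1 record how many have matched `ba` so far; any wrong symbol goes to the dead state q3. After all 2 match we enter the accepting sink q2.
        a   b  
>  q0   q3  q1 
   q1   q2  q3 
 * q2   q2  q2 
   q3   q3  q3 
(> = start, * = accepting)

start=q0 accept=q2 q0-a->q3 q0-b->q1 q1-a->q2 q1-b->q3 q2-a->q2 q2-b->q2 q3-a->q3 q3-b->q3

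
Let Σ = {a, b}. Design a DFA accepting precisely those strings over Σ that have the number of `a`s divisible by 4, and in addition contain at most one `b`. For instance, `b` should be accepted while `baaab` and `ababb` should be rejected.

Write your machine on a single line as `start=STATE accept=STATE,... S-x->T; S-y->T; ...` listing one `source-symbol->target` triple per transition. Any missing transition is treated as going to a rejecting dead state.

start=q0; accept=q0,q2; q0-a->q1; q0-b->q2; q1-a->q3; q1-b->q4; q2-a->q4; q2-b->q5; q3-a->q6; q3-b->q7; q4-a->q7; q4-b->q8; q5-a->q8; q5-b->q5; q6-a->q0; q6-b->q9; q7-a->q9; q7-b->q10; q8-a->q10; q8-b->q8; q9-a->q2; q9-b->q11; q10-a->q11; q10-b->q10; q11-a->q5; q11-b->q11

Handle the two conditions separately and then intersect. The first has 4 states tracking the count of `a`s modulo 4; the second has 3 states tracking the count of `b`s, saturating at 2. A product state is a pair (one from each), accepting exactly when both do.
12 states suffice.
          a    b  
>* q0     q1   q2 
   q1     q3   q4 
 * q2     q4   q5 
   q3     q6   q7 
   q4     q7   q8 
   q5     q8   q5 
   q6     q0   q9 
   q7     q9  q10 
   q8    q10   q8 
   q9     q2  q11 
   q10   q11  q10 
   q11    q5  q11 
(> = start, * = accepting)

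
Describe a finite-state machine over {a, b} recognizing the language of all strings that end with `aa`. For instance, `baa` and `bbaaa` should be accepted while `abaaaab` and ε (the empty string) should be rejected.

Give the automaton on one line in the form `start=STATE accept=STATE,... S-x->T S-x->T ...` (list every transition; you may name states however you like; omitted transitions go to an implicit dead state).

Let each state record the length of the longest suffix of the input read so far that is also a prefix of `aa`. q1 means the last symbol is `a`; q2 means the last 2 symbols are `aa`. Accept only at q2, where the string currently ends in `aa`.
3 states suffice.
        a   b  
>  q0   q1  q0 
   q1   q2  q0 
 * q2   q2  q0 
(> = start, * = accepting)

start=q0 accept=q2 q0-a->q1 q0-b->q0 q1-a->q2 q1-b->q0 q2-a->q2 q2-b->q0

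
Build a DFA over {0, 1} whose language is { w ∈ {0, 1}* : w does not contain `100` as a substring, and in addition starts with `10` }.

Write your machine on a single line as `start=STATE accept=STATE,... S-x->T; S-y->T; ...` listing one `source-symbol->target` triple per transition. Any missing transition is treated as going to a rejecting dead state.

Build one automaton per condition and run them in lockstep. The first has 4 states tracking partial matches of the forbidden pattern `100`; the second has 4 states tracking whether the input so far still matches the prefix `10`. A product state is a pair (one from each), accepting exactly when both do.
9 states suffice.
       0  1 
>  A   B  C 
   B   B  D 
   C   E  D 
   D   F  D 
 * E   G  H 
   F   I  D 
   G   G  G 
 * H   E  H 
   I   I  I 
(> = start, * = accepting)

start=A; accept=E,H; A-0->B; A-1->C; B-0->B; B-1->D; C-0->E; C-1->D; D-0->F; D-1->D; E-0->G; E-1->H; F-0->I; F-1->D; G-0->G; G-1->G; H-0->E; H-1->H; I-0->I; I-1->I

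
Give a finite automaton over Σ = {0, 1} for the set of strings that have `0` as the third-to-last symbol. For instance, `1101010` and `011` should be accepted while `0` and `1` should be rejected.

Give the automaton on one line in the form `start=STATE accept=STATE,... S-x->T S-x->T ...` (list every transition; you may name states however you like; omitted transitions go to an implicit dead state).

A DFA must remember the last 3 symbols (since which symbol is third-to-last isn't known until the input ends). Use one state per possible window of the last ≤3 symbols; accept from those whose window starts with `0`.
15 states suffice.
          0    1  
>  q0     q1   q2 
   q1     q3   q4 
   q2     q5   q6 
   q3     q7   q8 
   q4     q9  q10 
   q5    q11  q12 
   q6    q13  q14 
 * q7     q7   q8 
 * q8     q9  q10 
 * q9    q11  q12 
 * q10   q13  q14 
   q11    q7   q8 
   q12    q9  q10 
   q13   q11  q12 
   q14   q13  q14 
(> = start, * = accepting)

start=q0 accept=q7,q8,q9,q10 q0-0->q1 q0-1->q2 q1-0->q3 q1-1->q4 q2-0->q5 q2-1->q6 q3-0->q7 q3-1->q8 q4-0->q9 q4-1->q10 q5-0->q11 q5-1->q12 q6-0->q13 q6-1->q14 q7-0->q7 q7-1->q8 q8-0->q9 q8-1->q10 q9-0->q11 q9-1->q12 q10-0->q13 q10-1->q14 q11-0->q7 q11-1->q8 q12-0->q9 q12-1->q10 q13-0->q11 q13-1->q12 q14-0->q13 q14-1->q14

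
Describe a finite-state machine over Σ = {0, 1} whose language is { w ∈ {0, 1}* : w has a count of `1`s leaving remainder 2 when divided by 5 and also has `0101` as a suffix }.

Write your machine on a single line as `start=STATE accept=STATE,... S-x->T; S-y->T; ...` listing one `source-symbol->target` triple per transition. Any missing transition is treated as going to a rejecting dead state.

start=q0; accept=q7; q0-0->q1; q0-1->q2; q1-0->q1; q1-1->q3; q2-0->q2; q2-1->q4; q3-0->q5; q3-1->q4; q4-0->q4; q4-1->q6; q5-0->q2; q5-1->q7; q6-0->q6; q6-1->q8; q7-0->q4; q7-1->q6; q8-0->q8; q8-1->q0

Run two small machines in parallel and take their product. One (5 states) tracks the count of `1`s modulo 5; the other (5 states) tracks how much of the suffix `0101` has currently been matched. Each combined state is a pair, one component from each; accept when both components accept. Minimizing collapses redundant product states.
With 9 states:
        0   1  
>  q0   q1  q2 
   q1   q1  q3 
   q2   q2  q4 
   q3   q5  q4 
   q4   q4  q6 
   q5   q2  q7 
   q6   q6  q8 
 * q7   q4  q6 
   q8   q8  q0 
(> = start, * = accepting)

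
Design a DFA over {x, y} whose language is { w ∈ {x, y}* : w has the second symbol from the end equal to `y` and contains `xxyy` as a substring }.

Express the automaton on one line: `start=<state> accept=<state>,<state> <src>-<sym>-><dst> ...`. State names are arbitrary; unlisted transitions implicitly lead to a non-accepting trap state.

start=q0 accept=q4,q5 q0-x->q1 q0-y->q0 q1-x->q2 q1-y->q0 q2-x->q2 q2-y->q3 q3-x->q1 q3-y->q4 q4-x->q5 q4-y->q4 q5-x->q6 q5-y->q7 q6-x->q6 q6-y->q7 q7-x->q5 q7-y->q4

Handle the two conditions separately and then intersect. One (7 states) tracks the last 2 symbols read; the other (5 states) tracks whether and how much of `xxyy` has been seen. Each combined state is a pair, one component from each; accept when both components accept. Equivalent product states are then merged.
An 8-state machine:
        x   y  
>  q0   q1  q0 
   q1   q2  q0 
   q2   q2  q3 
   q3   q1  q4 
 * q4   q5  q4 
 * q5   q6  q7 
   q6   q6  q7 
   q7   q5  q4 
(> = start, * = accepting)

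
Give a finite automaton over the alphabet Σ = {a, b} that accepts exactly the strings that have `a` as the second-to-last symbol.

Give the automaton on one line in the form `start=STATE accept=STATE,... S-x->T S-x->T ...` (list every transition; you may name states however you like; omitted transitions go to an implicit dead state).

start=S0 accept=S3,S4 S0-a->S1 S0-b->S2 S1-a->S3 S1-b->S4 S2-a->S5 S2-b->S6 S3-a->S3 S3-b->S4 S4-a->S5 S4-b->S6 S5-a->S3 S5-b->S4 S6-a->S5 S6-b->S6

A DFA must remember the last 2 symbols (since which symbol is second-to-last isn't known until the input ends). Use one state per possible window of the last ≤2 symbols; accept from those whose window starts with `a`.
7 states suffice.
        a   b  
>  S0   S1  S2 
   S1   S3  S4 
   S2   S5  S6 
 * S3   S3  S4 
 * S4   S5  S6 
   S5   S3  S4 
   S6   S5  S6 
(> = start, * = accepting)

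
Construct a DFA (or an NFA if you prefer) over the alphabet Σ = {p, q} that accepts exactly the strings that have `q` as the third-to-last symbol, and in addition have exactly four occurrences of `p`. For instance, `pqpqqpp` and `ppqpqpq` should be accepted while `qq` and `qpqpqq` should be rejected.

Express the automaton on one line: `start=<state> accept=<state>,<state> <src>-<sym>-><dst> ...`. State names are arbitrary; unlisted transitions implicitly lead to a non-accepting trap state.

Build one automaton per condition and run them in lockstep. The first has 15 states tracking the last 3 symbols read; the second has 6 states tracking the count of `p`s, saturating at 5. A product state is a pair (one from each), accepting exactly when both do. Equivalent product states are then merged.
A 17-state machine:
       p  q 
>  A   B  A 
   B   C  B 
   C   D  E 
   D   F  G 
   E   H  E 
   F   I  J 
   G   K  L 
   H   M  G 
   I   I  I 
   J   I  N 
   K   I  O 
   L   P  L 
 * M   I  J 
   N   I  Q 
 * O   I  N 
 * P   I  O 
 * Q   I  Q 
(> = start, * = accepting)

start=A accept=M,O,P,Q A-p->B A-q->A B-p->C B-q->B C-p->D C-q->E D-p->F D-q->G E-p->H E-q->E F-p->I F-q->J G-p->K G-q->L H-p->M H-q->G I-p->I I-q->I J-p->I J-q->N K-p->I K-q->O L-p->P L-q->L M-p->I M-q->J N-p->I N-q->Q O-p->I O-q->N P-p->I P-q->O Q-p->I Q-q->Q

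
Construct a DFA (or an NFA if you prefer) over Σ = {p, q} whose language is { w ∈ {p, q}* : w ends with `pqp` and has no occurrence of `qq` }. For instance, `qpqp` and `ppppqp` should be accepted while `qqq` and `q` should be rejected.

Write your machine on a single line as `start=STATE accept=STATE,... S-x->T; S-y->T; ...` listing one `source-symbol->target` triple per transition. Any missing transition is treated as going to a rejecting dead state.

start=s0; accept=s5; s0-p->s1; s0-q->s2; s1-p->s1; s1-q->s3; s2-p->s1; s2-q->s4; s3-p->s5; s3-q->s4; s4-p->s6; s4-q->s4; s5-p->s1; s5-q->s3; s6-p->s6; s6-q->s7; s7-p->s8; s7-q->s4; s8-p->s6; s8-q->s7

Handle the two conditions separately and then intersect. The first has 4 states tracking how much of the suffix `pqp` has currently been matched; the second has 3 states tracking partial matches of the forbidden pattern `qq`. A product state is a pair (one from each), accepting exactly when both do.
9 states suffice.
        p   q  
>  s0   s1  s2 
   s1   s1  s3 
   s2   s1  s4 
   s3   s5  s4 
   s4   s6  s4 
 * s5   s1  s3 
   s6   s6  s7 
   s7   s8  s4 
   s8   s6  s7 
(> = start, * = accepting)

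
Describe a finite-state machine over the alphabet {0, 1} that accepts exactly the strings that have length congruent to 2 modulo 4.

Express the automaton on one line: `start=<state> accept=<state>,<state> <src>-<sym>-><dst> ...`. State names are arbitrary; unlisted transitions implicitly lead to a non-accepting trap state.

start=q0 accept=q2 q0-0->q1 q0-1->q1 q1-0->q2 q1-1->q2 q2-0->q3 q2-1->q3 q3-0->q0 q3-1->q0

Only the length mod 4 matters, so use a 4-cycle: from any state, every input symbol moves to the next state, wrapping q3 back to q0. Mark q2 accepting.
With 4 states:
        0   1  
>  q0   q1  q1 
   q1   q2  q2 
 * q2   q3  q3 
   q3   q0  q0 
(> = start, * = accepting)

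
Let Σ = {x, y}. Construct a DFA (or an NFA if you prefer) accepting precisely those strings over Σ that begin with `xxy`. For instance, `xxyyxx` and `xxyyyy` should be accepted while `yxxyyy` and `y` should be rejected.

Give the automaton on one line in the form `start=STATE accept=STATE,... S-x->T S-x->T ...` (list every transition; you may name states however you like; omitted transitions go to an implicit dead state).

start=S0 accept=S3 S0-x->S1 S0-y->S4 S1-x->S2 S1-y->S4 S2-x->S4 S2-y->S3 S3-x->S3 S3-y->S3 S4-x->S4 S4-y->S4

Check the first 3 symbols one by one: S0 through S2 record how many have matched `xxy` so far; any wrong symbol goes to the dead state S4. After all 3 match we enter the accepting sink S3.
5 states suffice.
        x   y  
>  S0   S1  S4 
   S1   S2  S4 
   S2   S4  S3 
 * S3   S3  S3 
   S4   S4  S4 
(> = start, * = accepting)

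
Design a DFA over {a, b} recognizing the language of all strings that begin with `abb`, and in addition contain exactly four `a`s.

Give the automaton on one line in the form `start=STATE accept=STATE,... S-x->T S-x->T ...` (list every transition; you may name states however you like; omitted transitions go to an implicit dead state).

Run two small machines in parallel and take their product. The first has 5 states tracking whether the input so far still matches the prefix `abb`; the second has 6 states tracking the count of `a`s, saturating at 5. A product state is a pair (one from each), accepting exactly when both do.
A 14-state machine:
          a    b  
>  S0     S1   S2 
   S1     S3   S4 
   S2     S5   S2 
   S3     S6   S3 
   S4     S3   S7 
   S5     S3   S5 
   S6     S8   S6 
   S7     S9   S7 
   S8    S10   S8 
   S9    S11   S9 
   S10   S10  S10 
   S11   S12  S11 
 * S12   S13  S12 
   S13   S13  S13 
(> = start, * = accepting)

start=S0 accept=S12 S0-a->S1 S0-b->S2 S1-a->S3 S1-b->S4 S2-a->S5 S2-b->S2 S3-a->S6 S3-b->S3 S4-a->S3 S4-b->S7 S5-a->S3 S5-b->S5 S6-a->S8 S6-b->S6 S7-a->S9 S7-b->S7 S8-a->S10 S8-b->S8 S9-a->S11 S9-b->S9 S10-a->S10 S10-b->S10 S11-a->S12 S11-b->S11 S12-a->S13 S12-b->S12 S13-a->S13 S13-b->S13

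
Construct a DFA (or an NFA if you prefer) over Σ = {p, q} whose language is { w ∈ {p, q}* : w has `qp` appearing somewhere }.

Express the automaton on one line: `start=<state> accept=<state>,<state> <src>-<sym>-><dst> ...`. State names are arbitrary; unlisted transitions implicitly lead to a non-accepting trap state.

States s0..s1 record the length of the longest prefix of `qp` that matches the current input suffix. Reaching s2 means `qp` has been seen, and we stay there forever. Accept from s2.
With 3 states:
        p   q  
>  s0   s0  s1 
   s1   s2  s1 
 * s2   s2  s2 
(> = start, * = accepting)

start=s0 accept=s2 s0-p->s0 s0-q->s1 s1-p->s2 s1-q->s1 s2-p->s2 s2-q->s2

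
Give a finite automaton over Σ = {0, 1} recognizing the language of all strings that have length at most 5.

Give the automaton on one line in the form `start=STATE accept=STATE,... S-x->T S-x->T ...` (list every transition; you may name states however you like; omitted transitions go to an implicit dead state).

start=S0 accept=S0,S1,S2,S3,S4,S5 S0-0->S1 S0-1->S1 S1-0->S2 S1-1->S2 S2-0->S3 S2-1->S3 S3-0->S4 S3-1->S4 S4-0->S5 S4-1->S5 S5-0->S6 S5-1->S6 S6-0->S6 S6-1->S6

Count input length up to 6: every symbol moves from S0 toward S6, which means 'more than 5' and absorbs. Accept from {S0, S1, S2, S3, S4, S5}.
A 7-state machine:
        0   1  
>* S0   S1  S1 
 * S1   S2  S2 
 * S2   S3  S3 
 * S3   S4  S4 
 * S4   S5  S5 
 * S5   S6  S6 
   S6   S6  S6 
(> = start, * = accepting)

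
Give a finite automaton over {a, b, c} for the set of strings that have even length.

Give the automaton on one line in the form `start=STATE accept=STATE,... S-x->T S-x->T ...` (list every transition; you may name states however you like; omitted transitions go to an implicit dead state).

Only the length mod 2 matters, so use a 2-cycle: from any state, every input symbol moves to the next state, wrapping q1 back to q0. Mark q0 accepting.
2 states suffice.
        a   b   c  
>* q0   q1  q1  q1 
   q1   q0  q0  q0 
(> = start, * = accepting)

start=q0 accept=q0 q0-a->q1 q0-b->q1 q0-c->q1 q1-a->q0 q1-b->q0 q1-c->q0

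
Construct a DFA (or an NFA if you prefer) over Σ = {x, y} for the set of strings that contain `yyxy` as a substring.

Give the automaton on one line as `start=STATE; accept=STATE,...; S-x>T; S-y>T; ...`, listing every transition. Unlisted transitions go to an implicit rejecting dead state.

start=S0; accept=S4; S0-x>S0; S0-y>S1; S1-x>S0; S1-y>S2; S2-x>S3; S2-y>S2; S3-x>S0; S3-y>S4; S4-x>S4; S4-y>S4

Track how much of `yyxy` has been matched so far: state S0 is no progress, S4 is the absorbing accept state reached once `yyxy` has occurred. Intermediate states record partial matches; on a mismatch, fall back to the longest reusable overlap.
5 states suffice.
        x   y  
>  S0   S0  S1 
   S1   S0  S2 
   S2   S3  S2 
   S3   S0  S4 
 * S4   S4  S4 
(> = start, * = accepting)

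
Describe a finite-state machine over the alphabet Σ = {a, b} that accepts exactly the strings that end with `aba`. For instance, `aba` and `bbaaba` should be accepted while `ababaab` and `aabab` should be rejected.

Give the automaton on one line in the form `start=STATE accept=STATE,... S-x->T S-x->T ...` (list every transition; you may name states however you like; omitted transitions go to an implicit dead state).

Remember how much of `aba` the current input suffix matches. State S0 means no match yet; S1 means the last symbol is `a`; S2 means the last 2 symbols are `ab`; S3 means the last 3 symbols are `aba`. Only S3 accepts. On a mismatch, fall back to the longest proper suffix that is still a prefix of `aba`.
        a   b  
>  S0   S1  S0 
   S1   S1  S2 
   S2   S3  S0 
 * S3   S1  S2 
(> = start, * = accepting)

start=S0 accept=S3 S0-a->S1 S0-b->S0 S1-a->S1 S1-b->S2 S2-a->S3 S2-b->S0 S3-a->S1 S3-b->S2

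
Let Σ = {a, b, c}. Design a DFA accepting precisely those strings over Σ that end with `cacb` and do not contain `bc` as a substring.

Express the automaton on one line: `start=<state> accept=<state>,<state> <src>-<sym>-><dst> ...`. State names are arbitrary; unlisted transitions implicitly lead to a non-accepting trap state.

Build one automaton per condition and run them in lockstep. The first has 5 states tracking how much of the suffix `cacb` has currently been matched; the second has 3 states tracking partial matches of the forbidden pattern `bc`. A product state is a pair (one from each), accepting exactly when both do.
11 states suffice.
          a    b    c  
>  s0     s0   s1   s2 
   s1     s0   s1   s3 
   s2     s4   s1   s2 
   s3     s5   s6   s3 
   s4     s0   s1   s7 
   s5     s6   s6   s8 
   s6     s6   s6   s3 
   s7     s4   s9   s2 
   s8     s5  s10   s3 
 * s9     s0   s1   s3 
   s10    s6   s6   s3 
(> = start, * = accepting)

start=s0 accept=s9 s0-a->s0 s0-b->s1 s0-c->s2 s1-a->s0 s1-b->s1 s1-c->s3 s2-a->s4 s2-b->s1 s2-c->s2 s3-a->s5 s3-b->s6 s3-c->s3 s4-a->s0 s4-b->s1 s4-c->s7 s5-a->s6 s5-b->s6 s5-c->s8 s6-a->s6 s6-b->s6 s6-c->s3 s7-a->s4 s7-b->s9 s7-c->s2 s8-a->s5 s8-b->s10 s8-c->s3 s9-a->s0 s9-b->s1 s9-c->s3 s10-a->s6 s10-b->s6 s10-c->s3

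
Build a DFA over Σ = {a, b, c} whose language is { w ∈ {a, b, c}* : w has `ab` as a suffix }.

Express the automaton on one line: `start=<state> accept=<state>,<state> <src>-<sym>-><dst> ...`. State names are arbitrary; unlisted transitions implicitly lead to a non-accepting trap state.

Remember how much of `ab` the current input suffix matches. State S0 means no match yet; S1 means the last symbol is `a`; S2 means the last 2 symbols are `ab`. Only S2 accepts. On a mismatch, fall back to the longest proper suffix that is still a prefix of `ab`.
3 states suffice.
        a   b   c  
>  S0   S1  S0  S0 
   S1   S1  S2  S0 
 * S2   S1  S0  S0 
(> = start, * = accepting)

start=S0 accept=S2 S0-a->S1 S0-b->S0 S0-c->S0 S1-a->S1 S1-b->S2 S1-c->S0 S2-a->S1 S2-b->S0 S2-c->S0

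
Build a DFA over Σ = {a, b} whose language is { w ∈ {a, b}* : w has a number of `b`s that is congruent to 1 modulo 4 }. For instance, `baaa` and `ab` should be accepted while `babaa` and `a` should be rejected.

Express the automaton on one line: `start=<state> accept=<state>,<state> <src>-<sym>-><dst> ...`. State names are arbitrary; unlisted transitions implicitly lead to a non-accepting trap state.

The only thing that matters is how many `b`s have appeared, reduced mod 4. Use one state per residue: S0 for 0, …, S3 for 3. Reading `b` moves to the next residue; anything else stays put. S1 is accepting.
A 4-state machine:
        a   b  
>  S0   S0  S1 
 * S1   S1  S2 
   S2   S2  S3 
   S3   S3  S0 
(> = start, * = accepting)

start=S0 accept=S1 S0-a->S0 S0-b->S1 S1-a->S1 S1-b->S2 S2-a->S2 S2-b->S3 S3-a->S3 S3-b->S0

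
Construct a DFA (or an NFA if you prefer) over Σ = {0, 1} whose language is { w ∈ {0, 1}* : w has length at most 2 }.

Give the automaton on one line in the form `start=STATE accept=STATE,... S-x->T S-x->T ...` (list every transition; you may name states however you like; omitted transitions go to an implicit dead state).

start=s0 accept=s0,s1,s2 s0-0->s1 s0-1->s1 s1-0->s2 s1-1->s2 s2-0->s3 s2-1->s3 s3-0->s3 s3-1->s3

We only need to distinguish lengths 0, 1, …, 2, and '>2'. Chain s0 → s1 → s2 → s3 on every symbol, with s3 looping. Accepting states: {s0, s1, s2}.
4 states suffice.
        0   1  
>* s0   s1  s1 
 * s1   s2  s2 
 * s2   s3  s3 
   s3   s3  s3 
(> = start, * = accepting)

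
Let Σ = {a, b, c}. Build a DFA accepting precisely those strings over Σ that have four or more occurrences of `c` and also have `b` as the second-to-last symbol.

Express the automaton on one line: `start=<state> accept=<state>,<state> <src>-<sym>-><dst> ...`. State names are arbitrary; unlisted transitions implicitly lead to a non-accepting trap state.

start=q0 accept=q6,q8 q0-a->q0 q0-b->q0 q0-c->q1 q1-a->q1 q1-b->q1 q1-c->q2 q2-a->q2 q2-b->q2 q2-c->q3 q3-a->q3 q3-b->q4 q3-c->q5 q4-a->q3 q4-b->q4 q4-c->q6 q5-a->q5 q5-b->q7 q5-c->q5 q6-a->q5 q6-b->q7 q6-c->q5 q7-a->q6 q7-b->q8 q7-c->q6 q8-a->q6 q8-b->q8 q8-c->q6

Handle the two conditions separately and then intersect. The first has 6 states tracking the count of `c`s, saturating at 5; the second has 13 states tracking the last 2 symbols read. A product state is a pair (one from each), accepting exactly when both do. Equivalent product states are then merged.
9 states suffice.
        a   b   c  
>  q0   q0  q0  q1 
   q1   q1  q1  q2 
   q2   q2  q2  q3 
   q3   q3  q4  q5 
   q4   q3  q4  q6 
   q5   q5  q7  q5 
 * q6   q5  q7  q5 
   q7   q6  q8  q6 
 * q8   q6  q8  q6 
(> = start, * = accepting)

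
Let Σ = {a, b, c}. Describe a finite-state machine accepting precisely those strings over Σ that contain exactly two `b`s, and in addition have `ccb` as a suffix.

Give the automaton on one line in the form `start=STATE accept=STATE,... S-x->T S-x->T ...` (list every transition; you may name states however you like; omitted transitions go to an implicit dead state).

Handle the two conditions separately and then intersect. The first has 4 states tracking the count of `b`s, saturating at 3; the second has 4 states tracking how much of the suffix `ccb` has currently been matched. A product state is a pair (one from each), accepting exactly when both do. After merging equivalent states the machine shrinks.
6 states suffice.
        a   b   c  
>  q0   q0  q1  q0 
   q1   q1  q2  q3 
   q2   q2  q2  q2 
   q3   q1  q2  q4 
   q4   q1  q5  q4 
 * q5   q2  q2  q2 
(> = start, * = accepting)

start=q0 accept=q5 q0-a->q0 q0-b->q1 q0-c->q0 q1-a->q1 q1-b->q2 q1-c->q3 q2-a->q2 q2-b->q2 q2-c->q2 q3-a->q1 q3-b->q2 q3-c->q4 q4-a->q1 q4-b->q5 q4-c->q4 q5-a->q2 q5-b->q2 q5-c->q2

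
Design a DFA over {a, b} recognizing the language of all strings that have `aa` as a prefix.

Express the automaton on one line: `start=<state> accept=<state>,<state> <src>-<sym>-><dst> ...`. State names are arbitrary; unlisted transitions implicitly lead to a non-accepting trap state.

start=s0 accept=s2 s0-a->s1 s0-b->s3 s1-a->s2 s1-b->s3 s2-a->s2 s2-b->s2 s3-a->s3 s3-b->s3

Walk along `aa` while the input agrees: from s0 take `a` to s1, and so on. Any deviation drops to the rejecting sink s3. Once s2 is reached the prefix is confirmed and every continuation is accepted.
        a   b  
>  s0   s1  s3 
   s1   s2  s3 
 * s2   s2  s2 
   s3   s3  s3 
(> = start, * = accepting)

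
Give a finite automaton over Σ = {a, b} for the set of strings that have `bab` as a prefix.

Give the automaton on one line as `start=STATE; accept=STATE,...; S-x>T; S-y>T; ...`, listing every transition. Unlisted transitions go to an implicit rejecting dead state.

Check the first 3 symbols one by one: S0 through S2 record how many have matched `bab` so far; any wrong symbol goes to the dead state S4. After all 3 match we enter the accepting sink S3.
With 5 states:
        a   b  
>  S0   S4  S1 
   S1   S2  S4 
   S2   S4  S3 
 * S3   S3  S3 
   S4   S4  S4 
(> = start, * = accepting)

start=S0; accept=S3; S0-a>S4; S0-b>S1; S1-a>S2; S1-b>S4; S2-a>S4; S2-b>S3; S3-a>S3; S3-b>S3; S4-a>S4; S4-b>S4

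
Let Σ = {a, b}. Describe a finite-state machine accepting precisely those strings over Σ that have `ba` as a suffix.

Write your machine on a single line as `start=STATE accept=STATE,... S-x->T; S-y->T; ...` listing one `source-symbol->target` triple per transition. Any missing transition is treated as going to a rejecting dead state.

start=q0; accept=q2; q0-a->q0; q0-b->q1; q1-a->q2; q1-b->q1; q2-a->q0; q2-b->q1

Remember how much of `ba` the current input suffix matches. State q0 means no match yet; q1 means the last symbol is `b`; q2 means the last 2 symbols are `ba`. Only q2 accepts. On a mismatch, fall back to the longest proper suffix that is still a prefix of `ba`.
With 3 states:
        a   b  
>  q0   q0  q1 
   q1   q2  q1 
 * q2   q0  q1 
(> = start, * = accepting)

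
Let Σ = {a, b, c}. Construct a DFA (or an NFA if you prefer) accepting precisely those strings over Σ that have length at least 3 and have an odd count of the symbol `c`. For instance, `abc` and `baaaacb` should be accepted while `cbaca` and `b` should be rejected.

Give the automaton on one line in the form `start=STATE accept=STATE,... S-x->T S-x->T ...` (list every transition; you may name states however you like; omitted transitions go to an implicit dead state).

Build one automaton per condition and run them in lockstep. The first has 5 states tracking the input length, saturating at 4; the second has 2 states tracking the count of `c`s modulo 2. A product state is a pair (one from each), accepting exactly when both do. Minimizing collapses redundant product states.
With 6 states:
        a   b   c  
>  q0   q1  q1  q2 
   q1   q3  q3  q4 
   q2   q4  q4  q3 
   q3   q3  q3  q5 
   q4   q5  q5  q3 
 * q5   q5  q5  q3 
(> = start, * = accepting)

start=q0 accept=q5 q0-a->q1 q0-b->q1 q0-c->q2 q1-a->q3 q1-b->q3 q1-c->q4 q2-a->q4 q2-b->q4 q2-c->q3 q3-a->q3 q3-b->q3 q3-c->q5 q4-a->q5 q4-b->q5 q4-c->q3 q5-a->q5 q5-b->q5 q5-c->q3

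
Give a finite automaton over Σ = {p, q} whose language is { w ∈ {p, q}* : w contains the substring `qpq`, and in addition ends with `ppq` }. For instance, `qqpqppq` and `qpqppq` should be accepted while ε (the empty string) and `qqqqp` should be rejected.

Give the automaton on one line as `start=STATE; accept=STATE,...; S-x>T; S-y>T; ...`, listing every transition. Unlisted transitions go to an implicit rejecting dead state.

start=A; accept=J; A-p>B; A-q>C; B-p>D; B-q>C; C-p>E; C-q>C; D-p>D; D-q>F; E-p>D; E-q>G; F-p>E; F-q>C; G-p>H; G-q>G; H-p>I; H-q>G; I-p>I; I-q>J; J-p>H; J-q>G

Handle the two conditions separately and then intersect. The first has 4 states tracking whether and how much of `qpq` has been seen; the second has 4 states tracking how much of the suffix `ppq` has currently been matched. A product state is a pair (one from each), accepting exactly when both do.
A 10-state machine:
       p  q 
>  A   B  C 
   B   D  C 
   C   E  C 
   D   D  F 
   E   D  G 
   F   E  C 
   G   H  G 
   H   I  G 
   I   I  J 
 * J   H  G 
(> = start, * = accepting)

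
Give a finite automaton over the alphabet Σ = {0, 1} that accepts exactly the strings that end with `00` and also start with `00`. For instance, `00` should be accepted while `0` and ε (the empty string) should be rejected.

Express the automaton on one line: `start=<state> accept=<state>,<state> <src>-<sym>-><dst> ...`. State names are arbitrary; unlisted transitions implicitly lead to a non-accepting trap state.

start=A accept=D A-0->B A-1->C B-0->D B-1->C C-0->E C-1->C D-0->D D-1->F E-0->G E-1->C F-0->H F-1->F G-0->G G-1->C H-0->D H-1->F

Build one automaton per condition and run them in lockstep. One (3 states) tracks how much of the suffix `00` has currently been matched; the other (4 states) tracks whether the input so far still matches the prefix `00`. Each combined state is a pair, one component from each; accept when both components accept.
An 8-state machine:
       0  1 
>  A   B  C 
   B   D  C 
   C   E  C 
 * D   D  F 
   E   G  C 
   F   H  F 
   G   G  C 
   H   D  F 
(> = start, * = accepting)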